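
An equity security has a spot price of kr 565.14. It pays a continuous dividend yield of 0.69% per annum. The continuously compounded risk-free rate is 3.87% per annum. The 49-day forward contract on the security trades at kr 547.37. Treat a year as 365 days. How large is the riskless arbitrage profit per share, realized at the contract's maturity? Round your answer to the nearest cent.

Fair forward: F* = S·e^(carry·T), with carry = (r − q) = 0.0387 − 0.0069 = 0.0318
F* = 565.14 · e^(0.0318 × 49/365) = 565.14 · e^0.004269 = 565.14 × 1.004278 = kr 567.5577
Market kr 547.37 < fair kr 567.5577: forward underpriced → reverse cash-and-carry (short spot, go long the forward).
At maturity, profit = |F_mkt − F*| = |547.37 − 567.5577| = kr 20.19 per share

kr 20.19 per share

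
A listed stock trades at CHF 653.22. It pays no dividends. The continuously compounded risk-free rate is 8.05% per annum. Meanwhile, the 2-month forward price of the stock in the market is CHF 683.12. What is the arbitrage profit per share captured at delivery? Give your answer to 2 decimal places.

CHF 21.08 per share

Fair forward: F* = S·e^(carry·T), with carry = r = 0.0805
F* = 653.22 · e^(0.0805 × 2/12) = 653.22 · e^0.013417 = 653.22 × 1.013507 = CHF 662.0430
Market CHF 683.12 > fair CHF 662.0430: forward overpriced → cash-and-carry (buy spot, short the forward).
At maturity, profit = |F_mkt − F*| = |683.12 − 662.0430| = CHF 21.08 per share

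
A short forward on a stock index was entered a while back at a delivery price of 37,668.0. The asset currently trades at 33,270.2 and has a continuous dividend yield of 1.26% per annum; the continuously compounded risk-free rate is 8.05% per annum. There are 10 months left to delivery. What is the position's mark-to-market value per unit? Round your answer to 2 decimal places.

Current fair forward for the remaining 10 months: F = S·e^((r − q)·T), (r − q) = 0.0805 − 0.0126 = 0.0679
F = 33270.2 · e^(0.0679 × 10/12) = 33270.2 × 1.05821480 = 35207.0180
Value of long forward = (F − K)·e^(−rT) = (35207.0180 − 37668.0) · e^(−0.0805·10/12)
= -2460.9820 × 0.93511727 = -2301.31
Short position value = −(long value) = 2301.31

2301.31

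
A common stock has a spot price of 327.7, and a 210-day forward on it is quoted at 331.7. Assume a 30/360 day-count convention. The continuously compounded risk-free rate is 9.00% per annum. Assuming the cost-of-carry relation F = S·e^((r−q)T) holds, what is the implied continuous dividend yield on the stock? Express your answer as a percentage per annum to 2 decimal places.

From F = S·e^((r−q)T): (r − q) = ln(F/S)/T
ln(331.7/327.7) = ln(1.012206) = 0.012132
(r − q) = 0.012132 / (210/360) = 0.020798
q = r − ln(F/S)/T = 0.0900 − 0.020798 = 0.069202
q = 6.92%

6.92%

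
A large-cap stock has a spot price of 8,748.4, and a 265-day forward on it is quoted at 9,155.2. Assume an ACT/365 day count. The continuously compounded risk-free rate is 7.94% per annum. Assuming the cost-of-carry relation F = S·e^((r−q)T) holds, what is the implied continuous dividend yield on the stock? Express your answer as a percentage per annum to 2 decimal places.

1.68%

From F = S·e^((r−q)T): (r − q) = ln(F/S)/T
ln(9155.2/8748.4) = ln(1.046500) = 0.045451
(r − q) = 0.045451 / (265/365) = 0.062602
q = r − ln(F/S)/T = 0.0794 − 0.062602 = 0.016798
q = 1.68%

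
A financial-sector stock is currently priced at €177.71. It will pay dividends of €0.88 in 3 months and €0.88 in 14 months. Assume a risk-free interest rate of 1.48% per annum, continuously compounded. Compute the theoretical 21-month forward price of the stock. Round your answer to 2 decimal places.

€180.59

PV(dividends) I = 0.88·e^(−0.0148·3/12) + 0.88·e^(−0.0148·14/12)
I = 0.8768 + 0.8649 = 1.7417
F = (S − I)·e^(rT) = (177.71 − 1.7417) · e^(0.0148·21/12)
= 175.9683 · e^0.025900 = 175.9683 × 1.026238 = €180.59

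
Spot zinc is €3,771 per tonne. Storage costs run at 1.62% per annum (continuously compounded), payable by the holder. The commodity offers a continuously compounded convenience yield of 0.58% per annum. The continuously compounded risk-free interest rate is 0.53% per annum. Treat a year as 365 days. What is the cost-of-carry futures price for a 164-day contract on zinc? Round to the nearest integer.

Net carry = r + u − y = 0.0053 + 0.0162 − 0.0058 = 0.0157
F = S·e^((r+u−y)T) = 3771 · e^(0.0157 × 164/365) = 3771 · e^0.007054
= 3771 × 1.007079 = €3,798 per tonne

€3,798 per tonne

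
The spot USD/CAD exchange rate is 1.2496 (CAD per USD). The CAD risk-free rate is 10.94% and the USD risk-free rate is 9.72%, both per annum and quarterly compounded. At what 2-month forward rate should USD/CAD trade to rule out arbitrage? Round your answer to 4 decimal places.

By covered interest parity, F = S · (1+r_CAD/4)^(4T) / (1+r_USD/4)^(4T)
= 1.2496 × 1.018151 / 1.016135 = 1.2496 × 1.001984
F = 1.2521 CAD per USD

1.2521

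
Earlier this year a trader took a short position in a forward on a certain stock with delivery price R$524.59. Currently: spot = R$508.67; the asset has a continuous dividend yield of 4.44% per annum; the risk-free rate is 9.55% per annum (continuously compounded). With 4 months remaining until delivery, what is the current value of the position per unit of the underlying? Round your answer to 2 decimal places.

Current fair forward for the remaining 4 months: F = S·e^((r − q)·T), (r − q) = 0.0955 − 0.0444 = 0.0511
F = 508.67 · e^(0.0511 × 4/12) = 508.67 × 1.017179 = 517.4084
Value of long forward = (F − K)·e^(−rT) = (517.4084 − 524.59) · e^(−0.0955·4/12)
= -7.1816 × 0.968668 = -6.96
Short position value = −(long value) = R$6.96

R$6.96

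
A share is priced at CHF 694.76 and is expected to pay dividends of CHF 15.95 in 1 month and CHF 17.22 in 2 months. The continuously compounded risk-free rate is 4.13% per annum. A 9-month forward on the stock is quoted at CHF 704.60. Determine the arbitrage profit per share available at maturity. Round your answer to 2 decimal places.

PV(dividends) I = 15.95·e^(−0.0413·1/12) + 17.22·e^(−0.0413·2/12) = 32.9971
Fair forward F* = (S − I)·e^(rT) = (694.76 − 32.9971)·e^0.030975 = 661.7629 × 1.031460 = 682.5820
Market CHF 704.60 > fair 682.5820: forward overpriced → cash-and-carry (borrow at r, buy the stock and collect the dividends, short the forward).
Profit at T = |F_mkt − F*| = |704.60 − 682.5820| = CHF 22.02 per share

CHF 22.02 per share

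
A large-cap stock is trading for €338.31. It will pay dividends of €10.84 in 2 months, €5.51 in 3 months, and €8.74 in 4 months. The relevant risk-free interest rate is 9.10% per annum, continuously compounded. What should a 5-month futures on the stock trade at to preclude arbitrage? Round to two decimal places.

€325.89

PV(dividends) I = 10.84·e^(−0.0910·2/12) + 5.51·e^(−0.0910·3/12) + 8.74·e^(−0.0910·4/12)
I = 10.6768 + 5.3861 + 8.4789 = 24.5418
F = (S − I)·e^(rT) = (338.31 − 24.5418) · e^(0.0910·5/12)
= 313.7682 · e^0.037917 = 313.7682 × 1.038645 = €325.89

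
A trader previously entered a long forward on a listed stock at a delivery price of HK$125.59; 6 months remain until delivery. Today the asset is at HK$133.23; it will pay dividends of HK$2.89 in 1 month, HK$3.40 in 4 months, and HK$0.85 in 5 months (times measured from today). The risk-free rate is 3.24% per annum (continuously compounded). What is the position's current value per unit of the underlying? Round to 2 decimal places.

PV(remaining dividends) I = 2.89·e^(−0.0324·1/12) + 3.40·e^(−0.0324·4/12) + 0.85·e^(−0.0324·5/12) = 7.0843
Current forward F = (S − I)·e^(rT) = (133.23 − 7.0843)·e^(0.0324·6/12) = 126.1457 × 1.016332 = 128.2059
Value (long) = (F − K)·e^(−rT) = (128.2059 − 125.59) × 0.983931 = 2.5739
Value = HK$2.57

HK$2.57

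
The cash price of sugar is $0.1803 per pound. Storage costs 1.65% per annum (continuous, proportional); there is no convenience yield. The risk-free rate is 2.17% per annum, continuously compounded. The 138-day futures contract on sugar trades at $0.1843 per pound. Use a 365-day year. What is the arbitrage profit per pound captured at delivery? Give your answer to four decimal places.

Fair futures: F* = S·e^(carry·T), with carry = (r + u) = 0.0217 + 0.0165 = 0.0382
F* = 0.1803 · e^(0.0382 × 138/365) = 0.1803 · e^0.014443 = 0.1803 × 1.014548 = $0.1829
Market $0.1843 > fair $0.1829: forward overpriced → cash-and-carry (buy spot, short the forward).
At maturity, profit = |F_mkt − F*| = |0.1843 − 0.1829| = $0.0014 per pound

$0.0014 per pound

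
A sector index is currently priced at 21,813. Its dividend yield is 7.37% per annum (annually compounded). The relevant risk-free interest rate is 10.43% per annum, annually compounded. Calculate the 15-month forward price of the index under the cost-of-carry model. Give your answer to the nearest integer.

F = S · (1+r)^T / (1+q)^T
= 21813 × 1.132032 / 1.092959 = 21813 × 1.035750
F = 22,593

22,593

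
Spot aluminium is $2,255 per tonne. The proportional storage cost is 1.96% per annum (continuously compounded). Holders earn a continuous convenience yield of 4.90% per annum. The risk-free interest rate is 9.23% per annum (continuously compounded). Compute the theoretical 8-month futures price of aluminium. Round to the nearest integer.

Net carry = r + u − y = 0.0923 + 0.0196 − 0.0490 = 0.0629
F = S·e^((r+u−y)T) = 2255 · e^(0.0629 × 8/12) = 2255 · e^0.041933
= 2255 × 1.042825 = $2,352 per tonne

$2,352 per tonne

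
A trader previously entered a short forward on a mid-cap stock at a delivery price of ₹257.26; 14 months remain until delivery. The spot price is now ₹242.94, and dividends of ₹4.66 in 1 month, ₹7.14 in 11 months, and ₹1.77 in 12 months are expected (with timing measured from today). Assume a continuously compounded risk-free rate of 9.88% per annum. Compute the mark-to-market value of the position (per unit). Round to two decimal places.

-₹0.94

PV(remaining dividends) I = 4.66·e^(−0.0988·1/12) + 7.14·e^(−0.0988·11/12) + 1.77·e^(−0.0988·12/12) = 12.7470
Current forward F = (S − I)·e^(rT) = (242.94 − 12.7470)·e^(0.0988·14/12) = 230.1930 × 1.122173 = 258.3164
Value (long) = (F − K)·e^(−rT) = (258.3164 − 257.26) × 0.891128 = 0.9414
Short position value = −(long value) = -₹0.94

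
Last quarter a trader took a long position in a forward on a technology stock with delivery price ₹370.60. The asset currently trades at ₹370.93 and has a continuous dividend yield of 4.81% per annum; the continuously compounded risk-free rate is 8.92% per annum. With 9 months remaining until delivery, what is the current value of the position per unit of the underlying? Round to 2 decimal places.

Current fair forward for the remaining 9 months: F = S·e^((r − q)·T), (r − q) = 0.0892 − 0.0481 = 0.0411
F = 370.93 · e^(0.0411 × 9/12) = 370.93 × 1.031305 = 382.5420
Value of long forward = (F − K)·e^(−rT) = (382.5420 − 370.60) · e^(−0.0892·9/12)
= 11.9420 × 0.935289 = 11.17

₹11.17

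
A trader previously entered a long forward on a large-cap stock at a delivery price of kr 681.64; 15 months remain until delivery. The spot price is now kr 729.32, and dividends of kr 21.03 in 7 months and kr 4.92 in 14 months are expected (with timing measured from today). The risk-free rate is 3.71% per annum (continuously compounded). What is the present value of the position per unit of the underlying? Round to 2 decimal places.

PV(remaining dividends) I = 21.03·e^(−0.0371·7/12) + 4.92·e^(−0.0371·14/12) = 25.2914
Current forward F = (S − I)·e^(rT) = (729.32 − 25.2914)·e^(0.0371·15/12) = 704.0286 × 1.047467 = 737.4467
Value (long) = (F − K)·e^(−rT) = (737.4467 − 681.64) × 0.954684 = 53.2778
Value = kr 53.28

kr 53.28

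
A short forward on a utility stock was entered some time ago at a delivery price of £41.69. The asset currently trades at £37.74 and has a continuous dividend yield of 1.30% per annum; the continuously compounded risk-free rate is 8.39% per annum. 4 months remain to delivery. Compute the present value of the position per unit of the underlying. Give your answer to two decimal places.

£2.96

Current fair forward for the remaining 4 months: F = S·e^((r − q)·T), (r − q) = 0.0839 − 0.0130 = 0.0709
F = 37.74 · e^(0.0709 × 4/12) = 37.74 × 1.023915 = 38.6426
Value of long forward = (F − K)·e^(−rT) = (38.6426 − 41.69) · e^(−0.0839·4/12)
= -3.0474 × 0.972421 = -2.96
Short position value = −(long value) = £2.96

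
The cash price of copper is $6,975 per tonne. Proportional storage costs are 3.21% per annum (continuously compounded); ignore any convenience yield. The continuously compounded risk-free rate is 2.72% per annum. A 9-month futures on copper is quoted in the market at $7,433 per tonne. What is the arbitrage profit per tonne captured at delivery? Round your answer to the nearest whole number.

$141 per tonne

Fair futures: F* = S·e^(carry·T), with carry = (r + u) = 0.0272 + 0.0321 = 0.0593
F* = 6975 · e^(0.0593 × 9/12) = 6975 · e^0.044475 = 6975 × 1.045479 = $7292.2160
Market $7433 > fair $7292.2160: forward overpriced → cash-and-carry (buy spot, short the forward).
At maturity, profit = |F_mkt − F*| = |7433 − 7292.2160| = $141 per tonne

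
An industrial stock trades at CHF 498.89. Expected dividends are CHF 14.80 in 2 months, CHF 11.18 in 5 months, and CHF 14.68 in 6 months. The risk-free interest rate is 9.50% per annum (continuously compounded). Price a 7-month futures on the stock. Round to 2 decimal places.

CHF 485.76

PV(dividends) I = 14.80·e^(−0.0950·2/12) + 11.18·e^(−0.0950·5/12) + 14.68·e^(−0.0950·6/12)
I = 14.5675 + 10.7461 + 13.9990 = 39.3126
F = (S − I)·e^(rT) = (498.89 − 39.3126) · e^(0.0950·7/12)
= 459.5774 · e^0.055417 = 459.5774 × 1.056981 = CHF 485.76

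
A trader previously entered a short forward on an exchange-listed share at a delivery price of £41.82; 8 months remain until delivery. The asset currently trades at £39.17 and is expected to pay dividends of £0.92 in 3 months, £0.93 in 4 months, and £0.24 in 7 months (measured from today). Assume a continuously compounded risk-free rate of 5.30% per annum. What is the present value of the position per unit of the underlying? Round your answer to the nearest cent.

PV(remaining dividends) I = 0.92·e^(−0.0530·3/12) + 0.93·e^(−0.0530·4/12) + 0.24·e^(−0.0530·7/12) = 2.0543
Current forward F = (S − I)·e^(rT) = (39.17 − 2.0543)·e^(0.0530·8/12) = 37.1157 × 1.035965 = 38.4506
Value (long) = (F − K)·e^(−rT) = (38.4506 − 41.82) × 0.965284 = -3.2524
Short position value = −(long value) = £3.25

£3.25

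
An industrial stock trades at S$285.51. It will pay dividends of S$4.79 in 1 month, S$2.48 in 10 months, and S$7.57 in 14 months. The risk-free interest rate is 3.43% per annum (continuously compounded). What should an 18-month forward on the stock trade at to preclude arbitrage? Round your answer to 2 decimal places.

S$285.36

PV(dividends) I = 4.79·e^(−0.0343·1/12) + 2.48·e^(−0.0343·10/12) + 7.57·e^(−0.0343·14/12)
I = 4.7763 + 2.4101 + 7.2731 = 14.4595
F = (S − I)·e^(rT) = (285.51 − 14.4595) · e^(0.0343·18/12)
= 271.0505 · e^0.051450 = 271.0505 × 1.052797 = S$285.36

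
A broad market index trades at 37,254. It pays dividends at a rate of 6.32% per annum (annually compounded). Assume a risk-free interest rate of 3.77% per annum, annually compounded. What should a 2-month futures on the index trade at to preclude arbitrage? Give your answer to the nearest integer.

37,104

F = S · (1+r)^T / (1+q)^T
= 37254 × 1.006187 / 1.010266 = 37254 × 0.995962
F = 37,104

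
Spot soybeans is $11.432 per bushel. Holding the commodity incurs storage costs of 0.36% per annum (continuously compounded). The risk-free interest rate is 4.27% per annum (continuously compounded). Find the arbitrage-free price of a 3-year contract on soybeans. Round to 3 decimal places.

Net carry = r + u − y = 0.0427 + 0.0036 − 0.0000 = 0.0463
F = S·e^((r+u−y)T) = 11.432 · e^(0.0463 × 3) = 11.432 · e^0.138900
= 11.432 × 1.149009 = $13.135 per bushel

$13.135 per bushel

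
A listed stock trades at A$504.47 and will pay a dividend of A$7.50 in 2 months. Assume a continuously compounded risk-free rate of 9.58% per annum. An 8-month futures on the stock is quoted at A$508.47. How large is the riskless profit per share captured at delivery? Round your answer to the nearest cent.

A$21.40 per share

PV(dividends) I = 7.50·e^(−0.0958·2/12) = 7.3812
Fair futures F* = (S − I)·e^(rT) = (504.47 − 7.3812)·e^0.063867 = 497.0888 × 1.065951 = 529.8723
Market A$508.47 < fair 529.8723: forward underpriced → reverse cash-and-carry (short the stock, invest proceeds at r, pay the dividends, go long the forward).
Profit at T = |F_mkt − F*| = |508.47 − 529.8723| = A$21.40 per share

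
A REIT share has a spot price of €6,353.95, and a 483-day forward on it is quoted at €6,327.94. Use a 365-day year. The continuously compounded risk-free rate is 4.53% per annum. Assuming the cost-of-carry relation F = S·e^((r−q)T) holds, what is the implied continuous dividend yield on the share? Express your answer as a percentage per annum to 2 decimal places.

4.84%

From F = S·e^((r−q)T): (r − q) = ln(F/S)/T
ln(6327.94/6353.95) = ln(0.995906) = -0.004102
(r − q) = -0.004102 / (483/365) = -0.003100
q = r − ln(F/S)/T = 0.0453 + 0.003100 = 0.048400
q = 4.84%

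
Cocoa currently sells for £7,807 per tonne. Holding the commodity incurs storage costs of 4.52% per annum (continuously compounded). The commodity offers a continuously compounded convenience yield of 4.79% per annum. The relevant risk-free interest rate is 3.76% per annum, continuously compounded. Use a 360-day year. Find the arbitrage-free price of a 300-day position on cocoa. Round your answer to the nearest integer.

£8,037 per tonne

Net carry = r + u − y = 0.0376 + 0.0452 − 0.0479 = 0.0349
F = S·e^((r+u−y)T) = 7807 · e^(0.0349 × 300/360) = 7807 · e^0.029083
= 7807 × 1.029510 = £8,037 per tonne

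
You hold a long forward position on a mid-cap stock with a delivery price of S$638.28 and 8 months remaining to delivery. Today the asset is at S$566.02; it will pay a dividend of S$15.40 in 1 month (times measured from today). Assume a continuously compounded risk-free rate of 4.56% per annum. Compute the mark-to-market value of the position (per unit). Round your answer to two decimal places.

PV(remaining dividends) I = 15.40·e^(−0.0456·1/12) = 15.3416
Current forward F = (S − I)·e^(rT) = (566.02 − 15.3416)·e^(0.0456·8/12) = 550.6784 × 1.030867 = 567.6762
Value (long) = (F − K)·e^(−rT) = (567.6762 − 638.28) × 0.970057 = -68.4897
Value = -S$68.49

-S$68.49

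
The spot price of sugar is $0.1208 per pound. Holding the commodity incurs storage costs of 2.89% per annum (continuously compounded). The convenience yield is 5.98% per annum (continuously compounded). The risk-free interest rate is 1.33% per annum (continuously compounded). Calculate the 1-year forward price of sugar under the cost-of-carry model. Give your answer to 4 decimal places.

$0.1187 per pound

Net carry = r + u − y = 0.0133 + 0.0289 − 0.0598 = -0.0176
F = S·e^((r+u−y)T) = 0.1208 · e^(-0.0176 × 12/12) = 0.1208 · e^-0.017600
= 0.1208 × 0.982554 = $0.1187 per pound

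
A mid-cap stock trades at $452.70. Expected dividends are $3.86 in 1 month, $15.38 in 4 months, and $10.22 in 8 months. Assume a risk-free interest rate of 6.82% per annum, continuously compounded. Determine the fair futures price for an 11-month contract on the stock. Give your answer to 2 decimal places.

$451.42

PV(dividends) I = 3.86·e^(−0.0682·1/12) + 15.38·e^(−0.0682·4/12) + 10.22·e^(−0.0682·8/12)
I = 3.8381 + 15.0343 + 9.7657 = 28.6381
F = (S − I)·e^(rT) = (452.70 − 28.6381) · e^(0.0682·11/12)
= 424.0619 · e^0.062517 = 424.0619 × 1.064513 = $451.42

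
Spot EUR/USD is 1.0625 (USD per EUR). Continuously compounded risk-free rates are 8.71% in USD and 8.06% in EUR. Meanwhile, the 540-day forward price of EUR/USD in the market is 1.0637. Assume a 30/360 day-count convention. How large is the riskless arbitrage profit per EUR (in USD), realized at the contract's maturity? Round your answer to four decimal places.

Fair forward: F* = S·e^(carry·T), with carry = (r_USD − r_EUR) = 0.0871 − 0.0806 = 0.0065
F* = 1.0625 · e^(0.0065 × 540/360) = 1.0625 · e^0.009750 = 1.0625 × 1.009798 = 1.0729
Market 1.0637 < fair 1.0729: forward underpriced → reverse cash-and-carry (short spot, go long the forward).
At maturity, profit = |F_mkt − F*| = |1.0637 − 1.0729| = 0.0092 per EUR (in USD)

0.0092 per EUR (in USD)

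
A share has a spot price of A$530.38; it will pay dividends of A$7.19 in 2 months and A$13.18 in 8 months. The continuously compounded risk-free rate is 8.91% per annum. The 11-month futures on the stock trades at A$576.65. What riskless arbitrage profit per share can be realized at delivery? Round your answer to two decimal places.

A$22.30 per share

PV(dividends) I = 7.19·e^(−0.0891·2/12) + 13.18·e^(−0.0891·8/12) = 19.5039
Fair futures F* = (S − I)·e^(rT) = (530.38 − 19.5039)·e^0.081675 = 510.8761 × 1.085103 = 554.3532
Market A$576.65 > fair 554.3532: forward overpriced → cash-and-carry (borrow at r, buy the stock and collect the dividends, short the forward).
Profit at T = |F_mkt − F*| = |576.65 − 554.3532| = A$22.30 per share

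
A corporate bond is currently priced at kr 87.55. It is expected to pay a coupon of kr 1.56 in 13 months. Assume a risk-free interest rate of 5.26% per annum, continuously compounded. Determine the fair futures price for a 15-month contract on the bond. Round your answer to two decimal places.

kr 91.93

PV(coupons) I = 1.56·e^(−0.0526·13/12)
I = 1.4736
F = (S − I)·e^(rT) = (87.55 − 1.4736) · e^(0.0526·15/12)
= 86.0764 · e^0.065750 = 86.0764 × 1.067960 = kr 91.93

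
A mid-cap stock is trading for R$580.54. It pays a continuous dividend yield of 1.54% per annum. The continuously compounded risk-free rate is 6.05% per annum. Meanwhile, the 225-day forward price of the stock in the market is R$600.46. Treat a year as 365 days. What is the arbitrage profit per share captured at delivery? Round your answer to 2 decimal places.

R$3.55 per share

Fair forward: F* = S·e^(carry·T), with carry = (r − q) = 0.0605 − 0.0154 = 0.0451
F* = 580.54 · e^(0.0451 × 225/365) = 580.54 · e^0.027801 = 580.54 × 1.028191 = R$596.9060
Market R$600.46 > fair R$596.9060: forward overpriced → cash-and-carry (buy spot, short the forward).
At maturity, profit = |F_mkt − F*| = |600.46 − 596.9060| = R$3.55 per share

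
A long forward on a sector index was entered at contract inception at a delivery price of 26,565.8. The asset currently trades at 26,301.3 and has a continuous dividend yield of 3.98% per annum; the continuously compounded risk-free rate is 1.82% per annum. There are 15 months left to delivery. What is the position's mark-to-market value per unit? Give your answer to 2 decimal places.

Current fair forward for the remaining 15 months: F = S·e^((r − q)·T), (r − q) = 0.0182 − 0.0398 = -0.0216
F = 26301.3 · e^(-0.0216 × 15/12) = 26301.3 × 0.97336124 = 25600.6660
Value of long forward = (F − K)·e^(−rT) = (25600.6660 − 26565.8) · e^(−0.0182·15/12)
= -965.1340 × 0.97750683 = -943.43

-943.43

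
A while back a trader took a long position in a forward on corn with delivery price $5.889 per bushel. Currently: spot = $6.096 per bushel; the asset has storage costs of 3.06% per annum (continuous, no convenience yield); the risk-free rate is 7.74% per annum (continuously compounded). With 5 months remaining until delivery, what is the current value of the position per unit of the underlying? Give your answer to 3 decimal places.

Current fair forward for the remaining 5 months: F = S·e^((r + u)·T), (r + u) = 0.0774 + 0.0306 = 0.1080
F = 6.096 · e^(0.1080 × 5/12) = 6.096 × 1.046028 = 6.3766
Value of long forward = (F − K)·e^(−rT) = (6.3766 − 5.889) · e^(−0.0774·5/12)
= 0.4876 × 0.968264 = 0.472

$0.472 per bushel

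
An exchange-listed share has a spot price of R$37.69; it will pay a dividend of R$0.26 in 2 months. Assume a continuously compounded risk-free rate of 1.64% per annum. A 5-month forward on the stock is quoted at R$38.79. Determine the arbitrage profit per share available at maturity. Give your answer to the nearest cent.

R$1.10 per share

PV(dividends) I = 0.26·e^(−0.0164·2/12) = 0.2593
Fair forward F* = (S − I)·e^(rT) = (37.69 − 0.2593)·e^0.006833 = 37.4307 × 1.006856 = 37.6873
Market R$38.79 > fair 37.6873: forward overpriced → cash-and-carry (borrow at r, buy the stock and collect the dividends, short the forward).
Profit at T = |F_mkt − F*| = |38.79 − 37.6873| = R$1.10 per share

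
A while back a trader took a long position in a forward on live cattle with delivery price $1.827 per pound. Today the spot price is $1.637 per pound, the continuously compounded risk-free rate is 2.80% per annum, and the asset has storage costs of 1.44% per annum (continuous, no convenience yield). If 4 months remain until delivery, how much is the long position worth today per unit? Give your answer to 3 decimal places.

-$0.165 per pound

Current fair forward for the remaining 4 months: F = S·e^((r + u)·T), (r + u) = 0.0280 + 0.0144 = 0.0424
F = 1.637 · e^(0.0424 × 4/12) = 1.637 × 1.014234 = 1.6603
Value of long forward = (F − K)·e^(−rT) = (1.6603 − 1.827) · e^(−0.0280·4/12)
= -0.1667 × 0.990710 = -0.165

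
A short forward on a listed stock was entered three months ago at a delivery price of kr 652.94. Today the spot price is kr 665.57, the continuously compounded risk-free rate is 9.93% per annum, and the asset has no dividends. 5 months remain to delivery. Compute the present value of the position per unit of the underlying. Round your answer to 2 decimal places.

Current fair forward for the remaining 5 months: F = S·e^(r·T), r = 0.0993
F = 665.57 · e^(0.0993 × 5/12) = 665.57 × 1.042243 = 693.6857
Value of long forward = (F − K)·e^(−rT) = (693.6857 − 652.94) · e^(−0.0993·5/12)
= 40.7457 × 0.959469 = 39.09
Short position value = −(long value) = -kr 39.09

-kr 39.09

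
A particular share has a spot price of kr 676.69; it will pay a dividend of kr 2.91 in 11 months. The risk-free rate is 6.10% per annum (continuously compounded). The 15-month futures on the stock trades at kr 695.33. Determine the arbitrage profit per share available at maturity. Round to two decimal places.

PV(dividends) I = 2.91·e^(−0.0610·11/12) = 2.7517
Fair futures F* = (S − I)·e^(rT) = (676.69 − 2.7517)·e^0.076250 = 673.9383 × 1.079232 = 727.3358
Market kr 695.33 < fair 727.3358: forward underpriced → reverse cash-and-carry (short the stock, invest proceeds at r, pay the dividends, go long the forward).
Profit at T = |F_mkt − F*| = |695.33 − 727.3358| = kr 32.01 per share

kr 32.01 per share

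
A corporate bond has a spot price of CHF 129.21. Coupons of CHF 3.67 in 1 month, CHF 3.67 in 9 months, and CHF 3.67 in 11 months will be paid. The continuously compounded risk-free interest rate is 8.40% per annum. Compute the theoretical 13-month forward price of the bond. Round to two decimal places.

PV(coupons) I = 3.67·e^(−0.0840·1/12) + 3.67·e^(−0.0840·9/12) + 3.67·e^(−0.0840·11/12)
I = 3.6444 + 3.4459 + 3.3980 = 10.4883
F = (S − I)·e^(rT) = (129.21 − 10.4883) · e^(0.0840·13/12)
= 118.7217 · e^0.091000 = 118.7217 × 1.095269 = CHF 130.03

CHF 130.03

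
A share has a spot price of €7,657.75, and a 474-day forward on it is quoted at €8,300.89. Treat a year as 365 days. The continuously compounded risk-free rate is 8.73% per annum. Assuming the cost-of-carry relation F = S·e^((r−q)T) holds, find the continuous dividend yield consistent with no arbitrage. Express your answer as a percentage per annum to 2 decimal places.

From F = S·e^((r−q)T): (r − q) = ln(F/S)/T
ln(8300.89/7657.75) = ln(1.083986) = 0.080645
(r − q) = 0.080645 / (474/365) = 0.062100
q = r − ln(F/S)/T = 0.0873 − 0.062100 = 0.025200
q = 2.52%

2.52%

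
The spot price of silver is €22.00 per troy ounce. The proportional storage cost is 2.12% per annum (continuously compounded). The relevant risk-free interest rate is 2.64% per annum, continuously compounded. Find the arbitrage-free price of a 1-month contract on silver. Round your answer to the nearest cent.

€22.09 per troy ounce

Net carry = r + u − y = 0.0264 + 0.0212 − 0.0000 = 0.0476
F = S·e^((r+u−y)T) = 22.00 · e^(0.0476 × 1/12) = 22.00 · e^0.003967
= 22.00 × 1.003975 = €22.09 per troy ounce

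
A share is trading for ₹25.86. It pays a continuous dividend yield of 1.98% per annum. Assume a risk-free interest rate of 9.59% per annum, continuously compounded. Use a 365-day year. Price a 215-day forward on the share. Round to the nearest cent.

F = S·e^((r − q)T) = 25.86 · e^((0.0959 − 0.0198) × 215/365)
= 25.86 · e^0.044826 = 25.86 × 1.045846
F = ₹27.05

₹27.05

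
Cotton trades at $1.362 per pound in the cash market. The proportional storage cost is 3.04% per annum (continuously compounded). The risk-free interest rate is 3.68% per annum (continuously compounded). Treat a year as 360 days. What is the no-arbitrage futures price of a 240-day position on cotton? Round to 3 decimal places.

$1.424 per pound

Net carry = r + u − y = 0.0368 + 0.0304 − 0.0000 = 0.0672
F = S·e^((r+u−y)T) = 1.362 · e^(0.0672 × 240/360) = 1.362 · e^0.044800
= 1.362 × 1.045819 = $1.424 per pound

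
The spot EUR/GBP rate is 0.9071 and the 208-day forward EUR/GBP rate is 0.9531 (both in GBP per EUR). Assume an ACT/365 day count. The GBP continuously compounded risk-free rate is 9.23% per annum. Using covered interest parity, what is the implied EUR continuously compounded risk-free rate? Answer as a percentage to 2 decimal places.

0.55%

F = S·e^((r_GBP − r_EUR)T) ⇒ r_EUR = r_GBP − ln(F/S)/T
ln(0.9531/0.9071) = 0.049467; /(208/365) = 0.086805
r_EUR = 0.0923 − 0.086805 = 0.005495
r_EUR = 0.55%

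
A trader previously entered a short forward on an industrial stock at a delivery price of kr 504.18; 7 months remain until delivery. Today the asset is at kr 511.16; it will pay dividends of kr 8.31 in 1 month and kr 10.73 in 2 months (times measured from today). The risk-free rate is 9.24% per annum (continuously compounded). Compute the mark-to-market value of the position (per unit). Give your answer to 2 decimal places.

PV(remaining dividends) I = 8.31·e^(−0.0924·1/12) + 10.73·e^(−0.0924·2/12) = 18.8123
Current forward F = (S − I)·e^(rT) = (511.16 − 18.8123)·e^(0.0924·7/12) = 492.3477 × 1.055379 = 519.6134
Value (long) = (F − K)·e^(−rT) = (519.6134 − 504.18) × 0.947527 = 14.6236
Short position value = −(long value) = -kr 14.62

-kr 14.62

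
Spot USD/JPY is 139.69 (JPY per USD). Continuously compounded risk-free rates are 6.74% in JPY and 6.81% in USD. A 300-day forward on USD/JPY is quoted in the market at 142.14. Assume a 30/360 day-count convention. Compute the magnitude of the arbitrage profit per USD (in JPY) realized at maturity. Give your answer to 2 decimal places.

2.53 per USD (in JPY)

Fair forward: F* = S·e^(carry·T), with carry = (r_JPY − r_USD) = 0.0674 − 0.0681 = -0.0007
F* = 139.69 · e^(-0.0007 × 300/360) = 139.69 · e^-0.000583 = 139.69 × 0.999417 = 139.6086
Market 142.14 > fair 139.6086: forward overpriced → cash-and-carry (buy spot, short the forward).
At maturity, profit = |F_mkt − F*| = |142.14 − 139.6086| = 2.53 per USD (in JPY)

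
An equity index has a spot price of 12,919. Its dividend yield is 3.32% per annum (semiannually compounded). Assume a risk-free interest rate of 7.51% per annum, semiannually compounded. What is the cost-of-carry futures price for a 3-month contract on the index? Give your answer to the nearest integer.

13,051

F = S · (1+r/2)^(2T) / (1+q/2)^(2T)
= 12919 × 1.018602 / 1.008266 = 12919 × 1.010251
F = 13,051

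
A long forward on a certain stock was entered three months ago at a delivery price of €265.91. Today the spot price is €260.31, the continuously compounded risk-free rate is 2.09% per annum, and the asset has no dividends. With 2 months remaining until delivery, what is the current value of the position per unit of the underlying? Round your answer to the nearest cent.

Current fair forward for the remaining 2 months: F = S·e^(r·T), r = 0.0209
F = 260.31 · e^(0.0209 × 2/12) = 260.31 × 1.003489 = 261.2182
Value of long forward = (F − K)·e^(−rT) = (261.2182 − 265.91) · e^(−0.0209·2/12)
= -4.6918 × 0.996523 = -4.68

-€4.68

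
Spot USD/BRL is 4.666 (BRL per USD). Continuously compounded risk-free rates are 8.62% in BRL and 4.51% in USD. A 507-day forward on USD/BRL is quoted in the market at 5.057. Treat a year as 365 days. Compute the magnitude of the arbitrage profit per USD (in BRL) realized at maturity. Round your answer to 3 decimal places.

0.117 per USD (in BRL)

Fair forward: F* = S·e^(carry·T), with carry = (r_BRL − r_USD) = 0.0862 − 0.0451 = 0.0411
F* = 4.666 · e^(0.0411 × 507/365) = 4.666 · e^0.057090 = 4.666 × 1.058751 = 4.9401
Market 5.057 > fair 4.9401: forward overpriced → cash-and-carry (buy spot, short the forward).
At maturity, profit = |F_mkt − F*| = |5.057 − 4.9401| = 0.117 per USD (in BRL)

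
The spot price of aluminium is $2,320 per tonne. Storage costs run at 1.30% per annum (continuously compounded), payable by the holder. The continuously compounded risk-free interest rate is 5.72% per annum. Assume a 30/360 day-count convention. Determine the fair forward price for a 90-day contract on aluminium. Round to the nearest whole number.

Net carry = r + u − y = 0.0572 + 0.0130 − 0.0000 = 0.0702
F = S·e^((r+u−y)T) = 2320 · e^(0.0702 × 90/360) = 2320 · e^0.017550
= 2320 × 1.017705 = $2,361 per tonne

$2,361 per tonne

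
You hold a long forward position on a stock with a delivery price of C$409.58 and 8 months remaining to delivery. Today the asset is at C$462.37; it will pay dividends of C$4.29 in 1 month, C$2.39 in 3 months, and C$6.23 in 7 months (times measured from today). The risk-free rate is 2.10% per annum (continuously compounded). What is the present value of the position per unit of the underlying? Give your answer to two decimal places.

C$45.67

PV(remaining dividends) I = 4.29·e^(−0.0210·1/12) + 2.39·e^(−0.0210·3/12) + 6.23·e^(−0.0210·7/12) = 12.8141
Current forward F = (S − I)·e^(rT) = (462.37 − 12.8141)·e^(0.0210·8/12) = 449.5559 × 1.014098 = 455.8937
Value (long) = (F − K)·e^(−rT) = (455.8937 − 409.58) × 0.986098 = 45.6698
Value = C$45.67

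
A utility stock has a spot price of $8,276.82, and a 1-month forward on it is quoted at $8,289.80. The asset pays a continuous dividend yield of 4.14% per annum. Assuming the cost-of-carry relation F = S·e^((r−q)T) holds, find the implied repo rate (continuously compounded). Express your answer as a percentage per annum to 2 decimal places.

From F = S·e^((r−q)T): (r − q) = ln(F/S)/T
ln(8289.80/8276.82) = ln(1.001568) = 0.001567
(r − q) = 0.001567 / (1/12) = 0.018804
r = ln(F/S)/T + q = 0.018804 + 0.0414 = 0.060204
r = 6.02%

6.02%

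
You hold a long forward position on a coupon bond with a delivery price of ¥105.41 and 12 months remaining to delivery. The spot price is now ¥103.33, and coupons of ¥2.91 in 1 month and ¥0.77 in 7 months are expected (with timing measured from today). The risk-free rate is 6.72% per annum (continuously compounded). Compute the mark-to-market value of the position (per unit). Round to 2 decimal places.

¥1.14

PV(remaining coupons) I = 2.91·e^(−0.0672·1/12) + 0.77·e^(−0.0672·7/12) = 3.6341
Current forward F = (S − I)·e^(rT) = (103.33 − 3.6341)·e^(0.0672·12/12) = 99.6959 × 1.069509 = 106.6257
Value (long) = (F − K)·e^(−rT) = (106.6257 − 105.41) × 0.935008 = 1.1367
Value = ¥1.14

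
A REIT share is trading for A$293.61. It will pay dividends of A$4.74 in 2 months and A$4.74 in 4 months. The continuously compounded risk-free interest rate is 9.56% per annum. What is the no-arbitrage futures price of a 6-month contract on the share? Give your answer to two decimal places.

PV(dividends) I = 4.74·e^(−0.0956·2/12) + 4.74·e^(−0.0956·4/12)
I = 4.6651 + 4.5913 = 9.2564
F = (S − I)·e^(rT) = (293.61 − 9.2564) · e^(0.0956·6/12)
= 284.3536 · e^0.047800 = 284.3536 × 1.048961 = A$298.28

A$298.28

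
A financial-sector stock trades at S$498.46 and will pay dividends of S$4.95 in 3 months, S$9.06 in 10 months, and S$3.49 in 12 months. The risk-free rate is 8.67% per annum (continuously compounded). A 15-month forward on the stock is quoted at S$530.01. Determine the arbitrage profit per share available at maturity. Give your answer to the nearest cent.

PV(dividends) I = 4.95·e^(−0.0867·3/12) + 9.06·e^(−0.0867·10/12) + 3.49·e^(−0.0867·12/12) = 16.4725
Fair forward F* = (S − I)·e^(rT) = (498.46 − 16.4725)·e^0.108375 = 481.9875 × 1.114466 = 537.1587
Market S$530.01 < fair 537.1587: forward underpriced → reverse cash-and-carry (short the stock, invest proceeds at r, pay the dividends, go long the forward).
Profit at T = |F_mkt − F*| = |530.01 − 537.1587| = S$7.15 per share

S$7.15 per share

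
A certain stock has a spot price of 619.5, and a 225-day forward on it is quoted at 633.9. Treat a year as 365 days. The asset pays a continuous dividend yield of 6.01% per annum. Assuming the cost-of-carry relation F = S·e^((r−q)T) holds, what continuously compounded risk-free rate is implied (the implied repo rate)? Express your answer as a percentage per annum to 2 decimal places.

From F = S·e^((r−q)T): (r − q) = ln(F/S)/T
ln(633.9/619.5) = ln(1.023245) = 0.022979
(r − q) = 0.022979 / (225/365) = 0.037277
r = ln(F/S)/T + q = 0.037277 + 0.0601 = 0.097377
r = 9.74%

9.74%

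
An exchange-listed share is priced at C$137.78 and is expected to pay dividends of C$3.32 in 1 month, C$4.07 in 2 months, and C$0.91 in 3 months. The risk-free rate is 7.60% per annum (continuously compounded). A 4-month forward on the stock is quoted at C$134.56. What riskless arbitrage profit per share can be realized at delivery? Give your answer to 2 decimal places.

PV(dividends) I = 3.32·e^(−0.0760·1/12) + 4.07·e^(−0.0760·2/12) + 0.91·e^(−0.0760·3/12) = 8.2107
Fair forward F* = (S − I)·e^(rT) = (137.78 − 8.2107)·e^0.025333 = 129.5693 × 1.025657 = 132.8937
Market C$134.56 > fair 132.8937: forward overpriced → cash-and-carry (borrow at r, buy the stock and collect the dividends, short the forward).
Profit at T = |F_mkt − F*| = |134.56 − 132.8937| = C$1.67 per share

C$1.67 per share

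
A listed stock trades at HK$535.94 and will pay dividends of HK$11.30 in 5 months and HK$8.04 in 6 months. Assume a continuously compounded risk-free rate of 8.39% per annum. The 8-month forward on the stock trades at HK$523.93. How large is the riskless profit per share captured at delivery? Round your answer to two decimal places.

PV(dividends) I = 11.30·e^(−0.0839·5/12) + 8.04·e^(−0.0839·6/12) = 18.6215
Fair forward F* = (S − I)·e^(rT) = (535.94 − 18.6215)·e^0.055933 = 517.3185 × 1.057527 = 547.0783
Market HK$523.93 < fair 547.0783: forward underpriced → reverse cash-and-carry (short the stock, invest proceeds at r, pay the dividends, go long the forward).
Profit at T = |F_mkt − F*| = |523.93 − 547.0783| = HK$23.15 per share

HK$23.15 per share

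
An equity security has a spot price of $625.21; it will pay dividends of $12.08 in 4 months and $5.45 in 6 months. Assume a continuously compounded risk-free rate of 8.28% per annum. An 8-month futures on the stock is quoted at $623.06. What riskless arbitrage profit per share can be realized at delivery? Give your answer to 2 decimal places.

$19.69 per share

PV(dividends) I = 12.08·e^(−0.0828·4/12) + 5.45·e^(−0.0828·6/12) = 16.9801
Fair futures F* = (S − I)·e^(rT) = (625.21 − 16.9801)·e^0.055200 = 608.2299 × 1.056752 = 642.7482
Market $623.06 < fair 642.7482: forward underpriced → reverse cash-and-carry (short the stock, invest proceeds at r, pay the dividends, go long the forward).
Profit at T = |F_mkt − F*| = |623.06 − 642.7482| = $19.69 per share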